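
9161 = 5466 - -3695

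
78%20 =18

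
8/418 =4/209 = 0.02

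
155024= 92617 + 62407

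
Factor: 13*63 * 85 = 3^2*5^1 * 7^1*13^1 * 17^1 = 69615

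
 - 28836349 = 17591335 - 46427684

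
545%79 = 71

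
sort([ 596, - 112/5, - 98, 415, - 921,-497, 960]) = [ - 921, - 497, - 98, - 112/5,415, 596, 960 ]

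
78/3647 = 78/3647 = 0.02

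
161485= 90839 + 70646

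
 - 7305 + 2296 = -5009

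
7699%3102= 1495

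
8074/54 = 4037/27=149.52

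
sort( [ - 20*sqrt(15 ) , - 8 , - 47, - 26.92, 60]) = [ - 20*sqrt(15),  -  47, - 26.92, - 8,60]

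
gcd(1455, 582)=291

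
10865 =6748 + 4117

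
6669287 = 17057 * 391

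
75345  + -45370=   29975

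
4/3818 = 2/1909 = 0.00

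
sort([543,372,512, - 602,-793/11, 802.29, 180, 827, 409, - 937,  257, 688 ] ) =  [ - 937, - 602,-793/11, 180 , 257,372, 409,512,543, 688,802.29, 827] 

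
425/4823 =425/4823 = 0.09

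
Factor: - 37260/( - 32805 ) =92/81=2^2 * 3^ ( - 4 )*23^1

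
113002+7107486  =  7220488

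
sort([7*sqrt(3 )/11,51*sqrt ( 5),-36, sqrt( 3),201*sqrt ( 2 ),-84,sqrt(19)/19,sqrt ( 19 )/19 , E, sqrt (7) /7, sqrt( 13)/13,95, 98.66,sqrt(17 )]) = [ - 84,- 36, sqrt( 19 ) /19 , sqrt(19)/19,sqrt( 13 ) /13,sqrt( 7)/7,7*sqrt(3)/11,sqrt( 3 ),E,sqrt(17 ), 95,98.66, 51*sqrt(5 ), 201* sqrt( 2 )]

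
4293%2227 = 2066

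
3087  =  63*49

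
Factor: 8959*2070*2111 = 2^1*3^2*5^1*17^2*23^1*31^1*2111^1 = 39148769430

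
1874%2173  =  1874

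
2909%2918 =2909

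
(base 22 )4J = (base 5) 412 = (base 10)107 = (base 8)153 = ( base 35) 32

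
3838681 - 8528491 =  - 4689810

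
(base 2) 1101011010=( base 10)858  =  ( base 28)12I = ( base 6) 3550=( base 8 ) 1532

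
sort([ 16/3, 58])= [ 16/3,58]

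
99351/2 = 99351/2= 49675.50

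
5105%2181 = 743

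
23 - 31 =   -  8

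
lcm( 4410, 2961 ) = 207270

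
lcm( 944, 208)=12272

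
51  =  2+49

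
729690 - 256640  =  473050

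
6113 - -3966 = 10079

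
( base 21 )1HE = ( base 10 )812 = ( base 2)1100101100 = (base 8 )1454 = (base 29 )S0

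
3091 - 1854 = 1237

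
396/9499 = 396/9499 = 0.04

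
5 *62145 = 310725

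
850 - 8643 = -7793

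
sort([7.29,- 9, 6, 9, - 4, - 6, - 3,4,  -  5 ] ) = [ - 9, - 6, - 5, - 4, - 3,4,6,  7.29, 9 ]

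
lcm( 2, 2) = 2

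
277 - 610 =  - 333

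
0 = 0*82385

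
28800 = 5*5760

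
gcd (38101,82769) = 1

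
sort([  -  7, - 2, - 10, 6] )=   [ - 10,-7, - 2, 6] 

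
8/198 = 4/99 = 0.04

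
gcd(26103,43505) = 8701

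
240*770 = 184800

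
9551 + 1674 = 11225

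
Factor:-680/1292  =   - 10/19 = - 2^1 *5^1*19^( - 1)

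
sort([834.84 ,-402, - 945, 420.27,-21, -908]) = [ - 945 ,-908 , -402,-21, 420.27 , 834.84]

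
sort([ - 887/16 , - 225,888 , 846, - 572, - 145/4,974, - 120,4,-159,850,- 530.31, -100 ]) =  [ - 572,-530.31, - 225,-159, - 120, - 100, - 887/16,-145/4,4, 846,850,  888,974 ]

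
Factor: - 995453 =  - 797^1* 1249^1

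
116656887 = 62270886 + 54386001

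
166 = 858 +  - 692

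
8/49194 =4/24597= 0.00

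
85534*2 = 171068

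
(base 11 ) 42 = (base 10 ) 46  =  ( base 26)1k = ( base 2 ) 101110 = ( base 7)64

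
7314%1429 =169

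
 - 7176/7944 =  - 299/331 = - 0.90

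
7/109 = 7/109=0.06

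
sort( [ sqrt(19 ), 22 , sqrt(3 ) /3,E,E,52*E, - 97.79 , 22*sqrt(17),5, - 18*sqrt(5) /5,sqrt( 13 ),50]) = [ - 97.79, - 18 * sqrt(5 )/5,  sqrt(3 )/3,E,E, sqrt( 13 ),sqrt(19 ),5,22, 50,22*sqrt (17),52*E ] 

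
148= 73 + 75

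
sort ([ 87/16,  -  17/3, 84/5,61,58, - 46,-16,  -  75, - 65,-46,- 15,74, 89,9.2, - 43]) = [  -  75, - 65,-46,-46, - 43, - 16, - 15,-17/3, 87/16,9.2,84/5,58, 61,74,89] 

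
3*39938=119814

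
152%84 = 68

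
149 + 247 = 396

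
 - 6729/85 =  - 80+71/85= - 79.16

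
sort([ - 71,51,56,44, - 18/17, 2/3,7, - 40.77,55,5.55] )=[ - 71 , - 40.77, -18/17, 2/3, 5.55,7 , 44, 51, 55, 56]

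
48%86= 48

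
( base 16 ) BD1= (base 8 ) 5721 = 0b101111010001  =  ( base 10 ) 3025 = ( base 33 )2PM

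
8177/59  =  8177/59 =138.59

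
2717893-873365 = 1844528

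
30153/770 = 39 + 123/770 = 39.16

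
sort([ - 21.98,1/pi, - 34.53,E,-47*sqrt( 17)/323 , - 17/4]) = [ - 34.53, - 21.98, - 17/4 ,  -  47*sqrt(17)/323,1/pi,E ] 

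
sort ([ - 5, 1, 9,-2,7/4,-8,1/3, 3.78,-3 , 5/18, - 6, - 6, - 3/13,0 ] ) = [- 8, - 6,-6, - 5,-3 , - 2, - 3/13 , 0 , 5/18,1/3,1,7/4,3.78,9] 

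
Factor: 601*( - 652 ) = - 2^2*163^1 * 601^1 = - 391852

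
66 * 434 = 28644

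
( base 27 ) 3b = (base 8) 134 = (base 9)112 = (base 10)92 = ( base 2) 1011100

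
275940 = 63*4380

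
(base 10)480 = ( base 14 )264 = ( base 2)111100000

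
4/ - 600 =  - 1  +  149/150 = - 0.01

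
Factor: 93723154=2^1* 7^1*6694511^1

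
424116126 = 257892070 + 166224056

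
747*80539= 60162633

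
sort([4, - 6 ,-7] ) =[  -  7,  -  6 , 4 ] 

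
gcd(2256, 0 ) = 2256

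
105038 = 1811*58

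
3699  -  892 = 2807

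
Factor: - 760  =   - 2^3*5^1*19^1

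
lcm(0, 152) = 0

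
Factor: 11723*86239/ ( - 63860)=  - 1010979797/63860 = - 2^( - 2)*5^( - 1 )*  19^1*31^ ( - 1 )*103^( - 1) *617^1*86239^1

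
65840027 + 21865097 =87705124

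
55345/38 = 55345/38 = 1456.45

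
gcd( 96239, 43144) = 1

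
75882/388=195 + 111/194 = 195.57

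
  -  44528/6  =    -  7422 +2/3 = - 7421.33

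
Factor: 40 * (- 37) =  - 2^3 * 5^1 *37^1  =  - 1480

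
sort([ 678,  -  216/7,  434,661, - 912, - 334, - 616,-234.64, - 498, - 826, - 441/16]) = [-912 , - 826 ,-616,-498, - 334, - 234.64, - 216/7 , - 441/16,434, 661,678]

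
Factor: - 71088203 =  -17^1* 73^1*57283^1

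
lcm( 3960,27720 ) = 27720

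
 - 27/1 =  - 27 = - 27.00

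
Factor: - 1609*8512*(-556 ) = 2^8*7^1*19^1*139^1*1609^1 = 7614869248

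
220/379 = 220/379 = 0.58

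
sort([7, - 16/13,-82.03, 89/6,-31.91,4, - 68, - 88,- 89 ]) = [ - 89, - 88 , -82.03, - 68, - 31.91, - 16/13, 4,7,89/6]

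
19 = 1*19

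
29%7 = 1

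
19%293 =19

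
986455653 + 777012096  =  1763467749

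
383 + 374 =757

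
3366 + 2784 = 6150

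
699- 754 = -55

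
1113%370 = 3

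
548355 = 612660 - 64305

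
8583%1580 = 683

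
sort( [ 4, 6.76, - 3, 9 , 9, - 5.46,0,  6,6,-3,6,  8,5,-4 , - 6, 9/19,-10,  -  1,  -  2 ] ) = [ - 10, - 6,-5.46, - 4,- 3,- 3,  -  2, - 1, 0, 9/19, 4, 5,  6,6, 6, 6.76,8,  9,9 ] 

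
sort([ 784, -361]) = [ - 361,784] 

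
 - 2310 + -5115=-7425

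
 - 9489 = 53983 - 63472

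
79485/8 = 9935 + 5/8 = 9935.62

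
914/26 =35 + 2/13 = 35.15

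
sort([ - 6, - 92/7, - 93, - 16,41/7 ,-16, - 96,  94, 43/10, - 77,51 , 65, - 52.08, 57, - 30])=[ - 96, - 93,-77,-52.08, - 30, - 16,  -  16, - 92/7, - 6,43/10,41/7, 51,57,65,94]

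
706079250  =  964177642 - 258098392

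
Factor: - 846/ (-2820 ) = 3/10 = 2^(  -  1 ) * 3^1*5^( - 1) 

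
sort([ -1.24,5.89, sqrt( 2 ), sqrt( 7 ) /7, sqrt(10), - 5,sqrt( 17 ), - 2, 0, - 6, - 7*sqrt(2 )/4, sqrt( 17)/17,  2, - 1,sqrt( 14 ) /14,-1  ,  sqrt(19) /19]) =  [ - 6,  -  5, - 7*sqrt( 2) /4, - 2 ,  -  1.24, - 1, - 1,0 , sqrt( 19) /19,sqrt( 17 ) /17 , sqrt( 14 ) /14,  sqrt( 7)/7,sqrt(2 ),2,sqrt(10), sqrt(17),5.89]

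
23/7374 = 23/7374 = 0.00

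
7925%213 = 44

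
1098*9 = 9882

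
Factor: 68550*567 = 2^1 * 3^5*5^2*7^1*457^1=38867850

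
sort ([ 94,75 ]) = [75,94 ]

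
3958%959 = 122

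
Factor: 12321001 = 7^2 * 11^1*22859^1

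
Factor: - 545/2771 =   -  5^1*17^( - 1)*109^1 * 163^(-1)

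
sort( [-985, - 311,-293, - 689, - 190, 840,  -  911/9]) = [ - 985,-689, - 311,- 293, - 190, - 911/9,840]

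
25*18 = 450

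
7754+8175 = 15929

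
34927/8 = 34927/8 = 4365.88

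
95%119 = 95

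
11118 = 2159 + 8959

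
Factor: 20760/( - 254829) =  - 40/491 = - 2^3*  5^1*491^ ( - 1)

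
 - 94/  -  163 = 94/163 = 0.58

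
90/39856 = 45/19928=0.00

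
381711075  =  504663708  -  122952633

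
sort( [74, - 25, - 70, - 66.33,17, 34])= [ - 70,- 66.33, - 25, 17, 34, 74 ] 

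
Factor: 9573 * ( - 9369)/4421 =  - 89689437/4421 = -3^4*347^1*3191^1 * 4421^(  -  1 ) 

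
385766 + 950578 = 1336344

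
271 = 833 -562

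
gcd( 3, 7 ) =1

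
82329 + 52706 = 135035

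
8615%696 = 263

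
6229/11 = 566 + 3/11 = 566.27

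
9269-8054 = 1215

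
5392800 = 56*96300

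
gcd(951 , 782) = 1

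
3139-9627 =-6488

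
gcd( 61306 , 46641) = 7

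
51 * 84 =4284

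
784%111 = 7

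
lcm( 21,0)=0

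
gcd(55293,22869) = 21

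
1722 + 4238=5960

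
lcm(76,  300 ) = 5700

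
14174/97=146 + 12/97 =146.12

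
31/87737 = 31/87737 = 0.00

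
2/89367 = 2/89367 = 0.00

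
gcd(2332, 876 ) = 4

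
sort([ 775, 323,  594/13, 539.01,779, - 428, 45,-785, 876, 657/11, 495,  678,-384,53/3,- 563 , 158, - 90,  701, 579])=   [ - 785, -563, - 428, - 384,-90, 53/3,45, 594/13, 657/11,158, 323, 495, 539.01,579, 678,701,775, 779, 876]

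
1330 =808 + 522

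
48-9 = 39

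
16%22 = 16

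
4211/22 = 4211/22  =  191.41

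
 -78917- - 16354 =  - 62563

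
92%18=2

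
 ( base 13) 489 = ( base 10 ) 789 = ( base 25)16E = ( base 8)1425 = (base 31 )PE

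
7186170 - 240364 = 6945806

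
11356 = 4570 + 6786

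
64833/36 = 21611/12= 1800.92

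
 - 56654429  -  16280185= - 72934614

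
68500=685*100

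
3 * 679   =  2037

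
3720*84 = 312480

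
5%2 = 1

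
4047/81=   49  +  26/27  =  49.96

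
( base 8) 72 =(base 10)58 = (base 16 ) 3A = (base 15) 3D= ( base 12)4A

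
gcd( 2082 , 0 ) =2082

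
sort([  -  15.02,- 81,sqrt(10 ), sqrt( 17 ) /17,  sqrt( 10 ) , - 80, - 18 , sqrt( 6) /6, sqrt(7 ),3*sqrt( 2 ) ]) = [-81, - 80 , - 18, - 15.02 , sqrt( 17)/17,sqrt( 6 ) /6, sqrt( 7), sqrt(10 ), sqrt( 10),3*sqrt( 2)]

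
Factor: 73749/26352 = 403/144=2^( - 4 )*3^( - 2)*13^1*31^1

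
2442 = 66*37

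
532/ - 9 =  -  532/9 =- 59.11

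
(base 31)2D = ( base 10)75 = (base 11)69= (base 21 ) 3C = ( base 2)1001011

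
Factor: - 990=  - 2^1*3^2 *5^1*11^1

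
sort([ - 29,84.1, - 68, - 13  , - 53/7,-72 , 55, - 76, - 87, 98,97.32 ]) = [ - 87, - 76, - 72, - 68, - 29, - 13, - 53/7, 55,84.1,97.32 , 98]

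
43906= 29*1514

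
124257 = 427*291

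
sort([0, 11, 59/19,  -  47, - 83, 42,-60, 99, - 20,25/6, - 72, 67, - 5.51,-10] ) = [ - 83, - 72,-60, - 47, - 20, - 10, - 5.51, 0,  59/19,  25/6, 11,42,67, 99]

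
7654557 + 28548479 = 36203036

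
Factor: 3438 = 2^1 * 3^2 * 191^1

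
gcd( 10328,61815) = 1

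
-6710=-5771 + -939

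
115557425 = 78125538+37431887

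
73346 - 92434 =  - 19088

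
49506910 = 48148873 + 1358037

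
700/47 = 14 + 42/47 = 14.89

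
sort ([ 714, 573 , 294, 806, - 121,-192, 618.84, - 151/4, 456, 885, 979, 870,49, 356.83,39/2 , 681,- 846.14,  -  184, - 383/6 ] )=[ - 846.14, - 192, - 184, - 121, - 383/6,- 151/4, 39/2, 49, 294, 356.83,456,573, 618.84,681,714, 806, 870, 885, 979 ]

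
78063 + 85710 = 163773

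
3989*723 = 2884047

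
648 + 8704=9352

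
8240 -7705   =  535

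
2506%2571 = 2506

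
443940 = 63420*7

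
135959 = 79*1721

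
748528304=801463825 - 52935521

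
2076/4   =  519 = 519.00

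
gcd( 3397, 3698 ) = 43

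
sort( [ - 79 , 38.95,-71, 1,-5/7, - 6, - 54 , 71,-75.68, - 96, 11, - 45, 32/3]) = [ - 96,  -  79 , - 75.68, - 71, -54, - 45, - 6, - 5/7,  1, 32/3, 11, 38.95, 71] 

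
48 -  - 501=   549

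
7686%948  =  102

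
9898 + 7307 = 17205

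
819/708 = 273/236 = 1.16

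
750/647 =750/647 = 1.16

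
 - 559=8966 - 9525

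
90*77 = 6930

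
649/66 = 59/6= 9.83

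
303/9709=303/9709 = 0.03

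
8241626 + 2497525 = 10739151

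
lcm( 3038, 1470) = 45570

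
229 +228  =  457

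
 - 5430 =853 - 6283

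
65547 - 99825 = -34278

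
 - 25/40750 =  - 1/1630 = - 0.00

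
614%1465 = 614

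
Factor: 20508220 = 2^2*  5^1*19^1*29^1*1861^1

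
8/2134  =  4/1067 =0.00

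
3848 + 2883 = 6731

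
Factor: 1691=19^1*89^1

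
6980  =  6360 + 620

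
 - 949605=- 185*5133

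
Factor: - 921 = -3^1*307^1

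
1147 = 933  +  214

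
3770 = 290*13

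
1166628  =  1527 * 764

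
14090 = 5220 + 8870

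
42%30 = 12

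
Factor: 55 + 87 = 142 = 2^1 * 71^1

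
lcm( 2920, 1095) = 8760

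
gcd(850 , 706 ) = 2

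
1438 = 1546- 108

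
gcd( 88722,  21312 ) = 18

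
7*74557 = 521899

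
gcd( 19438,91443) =1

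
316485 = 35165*9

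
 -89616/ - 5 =89616/5 =17923.20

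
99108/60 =1651+ 4/5 = 1651.80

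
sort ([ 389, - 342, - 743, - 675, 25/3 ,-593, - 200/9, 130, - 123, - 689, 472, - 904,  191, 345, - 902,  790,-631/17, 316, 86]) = [ - 904, - 902 , - 743, - 689, - 675 , - 593, - 342, - 123, - 631/17, - 200/9,25/3, 86, 130,191, 316,345,389, 472, 790 ] 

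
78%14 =8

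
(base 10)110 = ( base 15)75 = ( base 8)156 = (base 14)7C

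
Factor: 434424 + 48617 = 483041 = 13^1*73^1*509^1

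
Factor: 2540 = 2^2*5^1 * 127^1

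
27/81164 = 27/81164 = 0.00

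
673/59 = 11 + 24/59 = 11.41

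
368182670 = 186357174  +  181825496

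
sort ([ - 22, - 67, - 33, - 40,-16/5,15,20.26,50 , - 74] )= [ - 74,-67 , - 40,  -  33, - 22, - 16/5, 15,20.26, 50]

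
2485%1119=247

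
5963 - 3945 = 2018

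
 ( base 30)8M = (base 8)406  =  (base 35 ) 7h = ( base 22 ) BK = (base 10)262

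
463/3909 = 463/3909 = 0.12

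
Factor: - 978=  - 2^1 * 3^1*163^1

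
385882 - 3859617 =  - 3473735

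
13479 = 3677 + 9802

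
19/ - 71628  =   - 1 + 71609/71628 = -0.00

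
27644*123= 3400212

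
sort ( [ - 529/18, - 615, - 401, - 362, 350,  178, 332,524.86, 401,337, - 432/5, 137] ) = [ -615, - 401, - 362, - 432/5,  -  529/18,  137, 178, 332, 337 , 350,401,524.86] 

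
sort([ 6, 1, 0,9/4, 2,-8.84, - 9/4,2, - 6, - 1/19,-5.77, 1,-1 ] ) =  [ - 8.84, - 6 , - 5.77,  -  9/4, - 1, - 1/19,0,1,1,2,2,9/4, 6] 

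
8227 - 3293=4934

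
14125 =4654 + 9471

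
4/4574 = 2/2287 = 0.00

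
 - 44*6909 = -303996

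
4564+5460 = 10024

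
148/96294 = 74/48147 = 0.00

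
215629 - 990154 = -774525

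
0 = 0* 989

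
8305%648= 529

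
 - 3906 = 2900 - 6806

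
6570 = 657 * 10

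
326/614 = 163/307 = 0.53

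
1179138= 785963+393175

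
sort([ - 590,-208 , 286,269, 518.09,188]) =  [  -  590, - 208,188 , 269, 286,  518.09] 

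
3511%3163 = 348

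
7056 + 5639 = 12695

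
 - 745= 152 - 897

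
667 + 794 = 1461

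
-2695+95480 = 92785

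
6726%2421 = 1884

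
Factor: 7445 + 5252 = 12697 = 12697^1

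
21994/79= 21994/79 = 278.41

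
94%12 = 10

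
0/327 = 0 = 0.00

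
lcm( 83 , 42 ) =3486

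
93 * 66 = 6138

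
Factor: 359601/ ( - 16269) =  - 641/29=- 29^( - 1 )*641^1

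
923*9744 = 8993712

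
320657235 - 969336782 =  - 648679547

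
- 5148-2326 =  - 7474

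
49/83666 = 49/83666 = 0.00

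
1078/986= 539/493 = 1.09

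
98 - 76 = 22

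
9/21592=9/21592 = 0.00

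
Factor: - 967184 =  - 2^4*60449^1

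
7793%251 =12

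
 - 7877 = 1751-9628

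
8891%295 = 41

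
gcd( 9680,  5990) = 10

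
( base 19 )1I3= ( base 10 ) 706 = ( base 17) 279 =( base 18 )234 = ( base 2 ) 1011000010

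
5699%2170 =1359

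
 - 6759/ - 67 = 100 + 59/67 = 100.88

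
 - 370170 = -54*6855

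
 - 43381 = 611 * (-71)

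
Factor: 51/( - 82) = - 2^( - 1)*3^1 * 17^1 * 41^( - 1)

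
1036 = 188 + 848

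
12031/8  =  12031/8 = 1503.88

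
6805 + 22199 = 29004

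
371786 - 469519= - 97733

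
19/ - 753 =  - 1 + 734/753 = -0.03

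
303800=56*5425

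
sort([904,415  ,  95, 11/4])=[11/4, 95, 415,904]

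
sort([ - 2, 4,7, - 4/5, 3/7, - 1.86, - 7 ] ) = [ - 7, - 2  , - 1.86, - 4/5, 3/7, 4, 7] 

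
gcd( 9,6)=3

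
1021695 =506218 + 515477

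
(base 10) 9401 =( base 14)35D7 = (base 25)F11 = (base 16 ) 24B9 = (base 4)2102321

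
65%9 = 2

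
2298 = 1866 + 432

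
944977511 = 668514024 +276463487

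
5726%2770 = 186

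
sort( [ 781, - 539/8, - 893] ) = [  -  893,-539/8, 781] 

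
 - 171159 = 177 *( - 967)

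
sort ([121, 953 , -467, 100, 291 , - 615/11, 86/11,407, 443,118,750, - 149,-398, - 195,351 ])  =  [ - 467, - 398, - 195,- 149,-615/11,86/11,  100, 118,  121,291, 351, 407,443, 750, 953]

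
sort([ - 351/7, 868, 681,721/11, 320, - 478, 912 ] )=[ - 478, - 351/7, 721/11, 320, 681, 868,912]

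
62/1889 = 62/1889 = 0.03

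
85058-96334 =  - 11276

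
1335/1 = 1335 = 1335.00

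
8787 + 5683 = 14470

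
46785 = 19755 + 27030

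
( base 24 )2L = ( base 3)2120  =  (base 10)69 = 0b1000101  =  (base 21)36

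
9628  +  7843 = 17471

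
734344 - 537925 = 196419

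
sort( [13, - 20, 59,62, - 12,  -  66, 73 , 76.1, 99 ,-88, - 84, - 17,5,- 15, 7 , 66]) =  [ - 88, - 84,-66, - 20,-17, - 15, - 12, 5 , 7, 13,  59, 62, 66, 73, 76.1, 99] 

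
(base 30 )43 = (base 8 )173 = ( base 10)123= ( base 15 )83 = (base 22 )5D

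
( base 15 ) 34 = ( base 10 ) 49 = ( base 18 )2d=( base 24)21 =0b110001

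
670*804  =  538680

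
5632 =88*64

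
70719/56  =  70719/56 = 1262.84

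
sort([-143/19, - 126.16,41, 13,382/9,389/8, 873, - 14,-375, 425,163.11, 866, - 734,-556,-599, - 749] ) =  [ - 749, - 734,-599, - 556,  -  375,- 126.16, -14,-143/19,13,  41, 382/9, 389/8, 163.11, 425,  866,873]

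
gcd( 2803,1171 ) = 1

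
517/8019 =47/729 =0.06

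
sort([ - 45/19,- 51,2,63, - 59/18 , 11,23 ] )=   [ - 51, - 59/18, - 45/19, 2, 11,23, 63] 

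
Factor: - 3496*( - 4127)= 2^3* 19^1 * 23^1*4127^1 = 14427992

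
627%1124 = 627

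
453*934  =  423102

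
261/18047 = 261/18047 = 0.01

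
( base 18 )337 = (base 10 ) 1033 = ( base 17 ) 39D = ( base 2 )10000001001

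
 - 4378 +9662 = 5284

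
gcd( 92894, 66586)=2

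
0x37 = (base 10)55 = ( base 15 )3a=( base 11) 50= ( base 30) 1P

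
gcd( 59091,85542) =3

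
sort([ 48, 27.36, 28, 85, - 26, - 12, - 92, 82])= [-92, - 26, - 12,  27.36, 28, 48,  82, 85 ]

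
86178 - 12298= 73880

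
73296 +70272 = 143568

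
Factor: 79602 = 2^1*3^1 * 13267^1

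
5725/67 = 5725/67 = 85.45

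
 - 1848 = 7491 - 9339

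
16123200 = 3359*4800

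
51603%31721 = 19882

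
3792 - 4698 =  -906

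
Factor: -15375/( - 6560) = 75/32 = 2^( - 5)*3^1*5^2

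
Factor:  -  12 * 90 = -1080  =  - 2^3 *3^3*5^1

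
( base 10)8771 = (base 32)8i3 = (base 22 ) I2F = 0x2243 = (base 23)GD8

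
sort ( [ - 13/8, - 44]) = [ - 44,  -  13/8 ] 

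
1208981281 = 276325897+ 932655384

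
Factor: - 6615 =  - 3^3*5^1*7^2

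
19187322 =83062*231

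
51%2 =1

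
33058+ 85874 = 118932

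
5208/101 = 5208/101 = 51.56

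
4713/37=127 + 14/37 =127.38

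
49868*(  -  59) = -2942212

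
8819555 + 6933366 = 15752921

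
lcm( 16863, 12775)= 421575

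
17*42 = 714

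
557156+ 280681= 837837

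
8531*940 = 8019140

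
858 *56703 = 48651174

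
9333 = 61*153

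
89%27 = 8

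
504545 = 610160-105615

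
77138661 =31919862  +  45218799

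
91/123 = 91/123= 0.74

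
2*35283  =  70566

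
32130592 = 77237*416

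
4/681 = 4/681 = 0.01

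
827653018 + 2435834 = 830088852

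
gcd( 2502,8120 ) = 2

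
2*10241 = 20482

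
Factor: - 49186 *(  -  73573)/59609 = 2^1*11^(-1)*29^1*43^1*59^1*5419^( - 1)*24593^1 = 3618761578/59609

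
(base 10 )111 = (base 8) 157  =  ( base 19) 5G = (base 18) 63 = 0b1101111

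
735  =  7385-6650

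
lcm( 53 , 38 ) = 2014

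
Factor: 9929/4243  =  4243^( - 1 ) * 9929^1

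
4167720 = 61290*68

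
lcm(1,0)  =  0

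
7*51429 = 360003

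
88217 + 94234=182451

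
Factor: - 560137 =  - 560137^1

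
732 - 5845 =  - 5113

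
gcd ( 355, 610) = 5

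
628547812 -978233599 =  - 349685787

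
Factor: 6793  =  6793^1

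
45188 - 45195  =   - 7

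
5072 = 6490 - 1418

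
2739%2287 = 452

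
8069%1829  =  753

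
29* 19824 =574896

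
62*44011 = 2728682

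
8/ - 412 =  - 1+101/103=- 0.02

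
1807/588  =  3  +  43/588 = 3.07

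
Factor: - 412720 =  - 2^4*5^1*7^1 * 11^1* 67^1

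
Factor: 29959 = 29959^1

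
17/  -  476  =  -1 + 27/28=- 0.04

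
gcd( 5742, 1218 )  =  174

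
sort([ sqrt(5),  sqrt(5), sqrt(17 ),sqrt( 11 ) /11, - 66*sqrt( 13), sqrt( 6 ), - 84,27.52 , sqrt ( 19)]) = [- 66*sqrt(13), - 84, sqrt(11 )/11,  sqrt ( 5) , sqrt(5 ),sqrt( 6),sqrt( 17 ),sqrt( 19 ) , 27.52]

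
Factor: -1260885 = - 3^1*5^1*84059^1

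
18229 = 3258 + 14971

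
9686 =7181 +2505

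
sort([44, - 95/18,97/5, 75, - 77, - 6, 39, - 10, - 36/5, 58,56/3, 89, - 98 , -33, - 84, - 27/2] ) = [ - 98, - 84, - 77, - 33, - 27/2, - 10, - 36/5, - 6, - 95/18, 56/3, 97/5, 39,44,58, 75, 89 ] 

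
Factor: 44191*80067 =3538240797=3^1 *7^1*13^1 * 59^1*107^1 * 2053^1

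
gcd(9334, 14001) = 4667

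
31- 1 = 30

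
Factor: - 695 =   -  5^1*139^1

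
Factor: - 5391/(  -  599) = 3^2 = 9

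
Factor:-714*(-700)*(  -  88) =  - 43982400  =  - 2^6*3^1*5^2*7^2*11^1*17^1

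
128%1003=128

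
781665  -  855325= - 73660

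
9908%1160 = 628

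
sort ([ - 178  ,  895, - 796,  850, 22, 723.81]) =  [ - 796, -178,22,723.81, 850, 895]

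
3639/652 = 3639/652 = 5.58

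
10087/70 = 144 + 1/10=144.10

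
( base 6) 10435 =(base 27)205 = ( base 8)2667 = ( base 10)1463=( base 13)887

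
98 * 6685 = 655130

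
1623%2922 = 1623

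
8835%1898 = 1243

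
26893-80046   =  -53153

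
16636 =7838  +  8798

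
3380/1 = 3380=3380.00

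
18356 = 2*9178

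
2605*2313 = 6025365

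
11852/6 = 5926/3 = 1975.33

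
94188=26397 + 67791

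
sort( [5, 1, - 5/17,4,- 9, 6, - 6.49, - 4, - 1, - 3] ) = [ - 9, - 6.49, - 4, - 3, - 1, - 5/17,1,4,5,6]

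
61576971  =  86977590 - 25400619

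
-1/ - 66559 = 1/66559 = 0.00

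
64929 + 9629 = 74558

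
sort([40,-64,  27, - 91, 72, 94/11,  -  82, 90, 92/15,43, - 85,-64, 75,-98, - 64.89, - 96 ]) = [ - 98, - 96, - 91, - 85, - 82, - 64.89, - 64, - 64, 92/15, 94/11,27, 40,43, 72, 75 , 90 ] 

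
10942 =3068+7874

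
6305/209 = 30 + 35/209 = 30.17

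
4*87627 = 350508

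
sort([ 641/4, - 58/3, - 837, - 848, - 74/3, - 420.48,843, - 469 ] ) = [ - 848,- 837,-469, - 420.48, - 74/3, - 58/3,641/4, 843 ]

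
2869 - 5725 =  - 2856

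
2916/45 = 324/5 = 64.80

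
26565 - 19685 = 6880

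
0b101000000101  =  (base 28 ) 37H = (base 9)3460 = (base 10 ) 2565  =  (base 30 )2PF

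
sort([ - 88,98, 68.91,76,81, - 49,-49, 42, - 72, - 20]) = [-88, - 72, - 49, -49,-20,42,68.91,76,81, 98] 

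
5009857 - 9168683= -4158826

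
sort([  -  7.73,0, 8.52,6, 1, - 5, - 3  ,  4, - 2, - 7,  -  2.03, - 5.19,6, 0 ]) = [ - 7.73,  -  7, - 5.19, - 5, - 3, - 2.03, - 2, 0, 0, 1, 4, 6,6,8.52]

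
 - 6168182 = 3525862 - 9694044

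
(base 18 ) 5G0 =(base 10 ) 1908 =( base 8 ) 3564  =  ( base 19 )558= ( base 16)774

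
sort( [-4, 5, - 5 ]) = [-5,-4,  5]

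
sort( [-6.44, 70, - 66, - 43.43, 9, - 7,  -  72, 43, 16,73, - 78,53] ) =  [  -  78,-72, - 66, - 43.43, - 7 ,-6.44,9 , 16, 43, 53,70,  73] 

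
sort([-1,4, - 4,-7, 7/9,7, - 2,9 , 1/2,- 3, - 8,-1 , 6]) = [-8, - 7, - 4, - 3, -2, - 1 , - 1,1/2,7/9, 4,6,  7,9]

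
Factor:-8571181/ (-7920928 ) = 2^( - 5)*247529^( - 1 )*8571181^1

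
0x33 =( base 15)36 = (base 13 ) 3C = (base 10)51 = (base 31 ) 1K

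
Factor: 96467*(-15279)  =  -3^1*7^1*11^1*463^1*13781^1=-1473919293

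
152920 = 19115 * 8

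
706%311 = 84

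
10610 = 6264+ 4346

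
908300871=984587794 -76286923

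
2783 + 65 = 2848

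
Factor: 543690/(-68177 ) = - 630/79 = - 2^1*3^2*5^1 * 7^1*79^( - 1)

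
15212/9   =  1690 + 2/9  =  1690.22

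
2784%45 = 39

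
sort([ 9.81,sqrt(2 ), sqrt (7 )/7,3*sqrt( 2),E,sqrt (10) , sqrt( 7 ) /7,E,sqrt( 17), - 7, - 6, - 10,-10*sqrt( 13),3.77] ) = [ - 10*sqrt ( 13),-10, - 7,- 6,sqrt( 7 ) /7,sqrt ( 7)/7, sqrt(2),E, E, sqrt(10),3.77, sqrt(17), 3*sqrt(2),9.81] 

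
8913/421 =21 + 72/421= 21.17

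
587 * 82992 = 48716304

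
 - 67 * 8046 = -539082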